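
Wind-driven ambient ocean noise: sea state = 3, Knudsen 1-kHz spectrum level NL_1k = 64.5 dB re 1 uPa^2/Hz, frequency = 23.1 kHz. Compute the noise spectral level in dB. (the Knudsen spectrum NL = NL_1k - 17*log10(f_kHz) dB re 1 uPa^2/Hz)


NL = NL_1k - 17*log10(f_kHz) = 64.5 - 17*log10(23.1) = 64.5 - (23.18) = 41.32

41.32 dB


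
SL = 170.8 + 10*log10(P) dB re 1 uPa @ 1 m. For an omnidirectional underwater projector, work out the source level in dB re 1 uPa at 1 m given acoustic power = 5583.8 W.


SL = 170.8 + 10*log10(5583.8) = 170.8 + 37.47 = 208.27

208.27 dB


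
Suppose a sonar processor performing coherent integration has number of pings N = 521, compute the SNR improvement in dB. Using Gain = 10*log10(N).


27.17 dB


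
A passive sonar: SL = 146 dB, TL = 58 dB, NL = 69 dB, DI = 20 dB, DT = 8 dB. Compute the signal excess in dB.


31 dB


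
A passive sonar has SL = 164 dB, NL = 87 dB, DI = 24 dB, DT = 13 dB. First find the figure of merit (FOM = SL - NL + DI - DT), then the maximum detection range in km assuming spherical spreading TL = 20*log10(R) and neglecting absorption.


Step 1: FOM = SL - NL + DI - DT = 164 - 87 + 24 - 13 = 88 dB
Step 2: at max range FOM = TL = 20*log10(R), so R = 10^(88/20) = 25118.86 m = 25.12 km

25.12 km


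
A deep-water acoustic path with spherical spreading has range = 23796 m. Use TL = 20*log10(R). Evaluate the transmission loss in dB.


TL = 20*log10(23796) = 87.53

87.53 dB


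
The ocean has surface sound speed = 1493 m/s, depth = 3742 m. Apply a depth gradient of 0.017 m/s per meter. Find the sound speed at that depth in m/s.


1556.614 m/s


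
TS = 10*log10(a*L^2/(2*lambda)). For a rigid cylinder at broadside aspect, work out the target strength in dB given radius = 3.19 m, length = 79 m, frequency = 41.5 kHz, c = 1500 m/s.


lambda = 1500/41500 = 0.03614 m
TS = 10*log10(3.19*79^2/(2*0.03614)) = 54.4

54.4 dB


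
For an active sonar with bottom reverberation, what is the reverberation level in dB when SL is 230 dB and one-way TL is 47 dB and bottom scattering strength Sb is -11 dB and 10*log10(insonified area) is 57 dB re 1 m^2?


RL = SL - 2*TL + Sb + 10*log10(A) = 230 - 2*47 + (-11) + 57 = 182

182 dB


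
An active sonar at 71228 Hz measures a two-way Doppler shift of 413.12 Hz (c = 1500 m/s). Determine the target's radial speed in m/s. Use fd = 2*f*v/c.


From fd = 2*f*v/c, v = c*fd/(2*f) = 1500 * 413.12 / (2*71228) = 4.35

4.35 m/s


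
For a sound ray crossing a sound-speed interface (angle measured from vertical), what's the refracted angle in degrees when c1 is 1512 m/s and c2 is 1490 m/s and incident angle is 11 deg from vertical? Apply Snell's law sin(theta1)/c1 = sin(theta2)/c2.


sin(theta2) = (c2/c1)*sin(theta1) = (1490/1512)*sin(11 deg) = 0.18803
theta2 = arcsin(0.18803) = 10.84

10.84 deg


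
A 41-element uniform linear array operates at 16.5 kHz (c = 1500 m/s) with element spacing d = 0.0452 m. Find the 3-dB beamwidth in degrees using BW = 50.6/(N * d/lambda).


Step 1: lambda = 1500/16500 = 0.09091 m
Step 2: d/lambda = 0.0452/0.09091 = 0.4972
Step 3: BW = 50.6/(N * d/lambda) = 50.6/(41 * 0.4972) = 2.48

2.48 deg


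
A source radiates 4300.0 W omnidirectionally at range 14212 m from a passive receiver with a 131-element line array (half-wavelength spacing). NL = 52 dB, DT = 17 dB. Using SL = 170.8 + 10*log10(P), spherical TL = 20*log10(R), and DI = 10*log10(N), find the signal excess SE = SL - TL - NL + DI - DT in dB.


Step 1: SL = 170.8 + 10*log10(4300.0) = 207.13 dB
Step 2: TL = 20*log10(14212) = 83.05 dB
Step 3: DI = 10*log10(131) = 21.17 dB
Step 4: SE = SL - TL - NL + DI - DT = 207.13 - 83.05 - 52 + 21.17 - 17 = 76.25

76.25 dB


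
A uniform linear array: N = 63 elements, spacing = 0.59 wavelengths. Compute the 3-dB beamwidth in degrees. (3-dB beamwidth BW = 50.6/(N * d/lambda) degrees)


BW = 50.6 / (63 * 0.59) = 50.6 / 37.17 = 1.36

1.36 deg


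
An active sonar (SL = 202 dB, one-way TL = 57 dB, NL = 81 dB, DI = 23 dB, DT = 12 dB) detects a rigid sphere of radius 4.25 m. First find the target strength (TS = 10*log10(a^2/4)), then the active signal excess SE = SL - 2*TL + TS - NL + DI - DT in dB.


Step 1: TS = 10*log10(4.25^2/4) = 6.55 dB
Step 2: SE = SL - 2*TL + TS - NL + DI - DT = 202 - 2*57 + (6.55) - 81 + 23 - 12 = 24.55

24.55 dB


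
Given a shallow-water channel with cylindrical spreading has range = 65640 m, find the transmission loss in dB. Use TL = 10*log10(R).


TL = 10*log10(65640) = 48.17

48.17 dB


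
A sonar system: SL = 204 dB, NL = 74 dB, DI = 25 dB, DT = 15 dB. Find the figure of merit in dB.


140 dB


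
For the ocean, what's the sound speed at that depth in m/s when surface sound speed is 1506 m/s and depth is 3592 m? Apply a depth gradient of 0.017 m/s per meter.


c = 1506 + 0.017 * 3592 = 1567.064

1567.064 m/s


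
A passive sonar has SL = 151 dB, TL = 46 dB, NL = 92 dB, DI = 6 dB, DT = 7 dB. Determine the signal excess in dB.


SE = SL - TL - NL + DI - DT = 151 - 46 - 92 + 6 - 7 = 12

12 dB


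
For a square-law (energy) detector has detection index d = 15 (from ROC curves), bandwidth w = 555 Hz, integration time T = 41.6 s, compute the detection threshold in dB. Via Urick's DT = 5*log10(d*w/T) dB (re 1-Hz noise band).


11.51 dB


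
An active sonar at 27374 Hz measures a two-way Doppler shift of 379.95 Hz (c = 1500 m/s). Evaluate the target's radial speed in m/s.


From fd = 2*f*v/c, v = c*fd/(2*f) = 1500 * 379.95 / (2*27374) = 10.41

10.41 m/s


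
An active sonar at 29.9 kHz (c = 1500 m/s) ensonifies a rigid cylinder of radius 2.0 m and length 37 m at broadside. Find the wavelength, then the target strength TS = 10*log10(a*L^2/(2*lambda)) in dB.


Step 1: lambda = c/f = 1500/29900 = 0.05017 m
Step 2: TS = 10*log10(a*L^2/(2*lambda)) = 10*log10(2.0*37^2/(2*0.05017)) = 44.36

44.36 dB


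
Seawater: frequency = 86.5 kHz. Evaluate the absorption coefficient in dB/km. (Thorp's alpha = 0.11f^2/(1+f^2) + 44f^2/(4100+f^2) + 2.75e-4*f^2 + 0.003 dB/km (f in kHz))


f^2 = 7482.25
alpha = 0.11*7482.25/(1+7482.25) + 44*7482.25/(4100+7482.25) + 2.75e-4*7482.25 + 0.003 = 30.595

30.595 dB/km


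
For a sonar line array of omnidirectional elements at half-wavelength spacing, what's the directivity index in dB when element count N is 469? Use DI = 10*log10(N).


DI = 10*log10(469) = 26.71

26.71 dB


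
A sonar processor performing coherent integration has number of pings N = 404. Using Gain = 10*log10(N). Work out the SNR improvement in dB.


Gain = 10*log10(404) = 26.06

26.06 dB


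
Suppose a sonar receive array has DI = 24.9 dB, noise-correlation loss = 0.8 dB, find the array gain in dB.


AG = DI - L_corr = 24.9 - 0.8 = 24.1

24.1 dB


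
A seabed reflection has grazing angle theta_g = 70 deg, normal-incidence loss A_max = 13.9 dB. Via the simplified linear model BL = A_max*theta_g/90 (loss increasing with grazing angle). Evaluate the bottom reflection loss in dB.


BL = A_max * theta_g / 90 = 13.9 * 70 / 90 = 10.81

10.81 dB


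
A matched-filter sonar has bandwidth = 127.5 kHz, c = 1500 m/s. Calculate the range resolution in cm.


0.59 cm


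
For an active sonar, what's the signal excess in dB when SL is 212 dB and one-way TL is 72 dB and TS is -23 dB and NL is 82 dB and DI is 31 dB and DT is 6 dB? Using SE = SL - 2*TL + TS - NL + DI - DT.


SE = SL - 2*TL + TS - NL + DI - DT = 212 - 2*72 + (-23) - 82 + 31 - 6 = -12

-12 dB


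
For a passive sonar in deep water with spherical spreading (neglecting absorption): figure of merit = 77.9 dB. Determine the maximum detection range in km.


At max range FOM = TL, so 20*log10(R) = 77.9
R = 10^(77.9/20) = 7852.36 m = 7.85 km

7.85 km


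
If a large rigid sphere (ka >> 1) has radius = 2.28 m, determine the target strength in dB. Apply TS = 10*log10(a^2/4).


TS = 10*log10(2.28^2 / 4) = 10*log10(1.2996) = 1.14

1.14 dB


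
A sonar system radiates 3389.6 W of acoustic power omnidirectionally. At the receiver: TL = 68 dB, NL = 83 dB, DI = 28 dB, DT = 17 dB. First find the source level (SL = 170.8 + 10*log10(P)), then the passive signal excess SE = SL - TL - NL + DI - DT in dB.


Step 1: SL = 170.8 + 10*log10(3389.6) = 206.1 dB
Step 2: SE = SL - TL - NL + DI - DT = 206.1 - 68 - 83 + 28 - 17 = 66.1

66.1 dB


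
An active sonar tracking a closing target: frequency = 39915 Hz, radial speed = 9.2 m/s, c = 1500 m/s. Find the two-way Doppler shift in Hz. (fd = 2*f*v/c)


489.62 Hz


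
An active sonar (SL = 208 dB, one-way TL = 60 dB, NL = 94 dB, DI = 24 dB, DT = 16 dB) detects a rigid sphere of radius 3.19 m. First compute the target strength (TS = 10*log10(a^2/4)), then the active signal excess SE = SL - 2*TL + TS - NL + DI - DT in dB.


Step 1: TS = 10*log10(3.19^2/4) = 4.06 dB
Step 2: SE = SL - 2*TL + TS - NL + DI - DT = 208 - 2*60 + (4.06) - 94 + 24 - 16 = 6.06

6.06 dB


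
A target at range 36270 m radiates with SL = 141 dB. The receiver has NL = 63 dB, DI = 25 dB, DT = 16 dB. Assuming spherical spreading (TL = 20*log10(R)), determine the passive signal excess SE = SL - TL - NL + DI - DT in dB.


Step 1: TL = 20*log10(36270) = 91.19 dB
Step 2: SE = 141 - 91.19 - 63 + 25 - 16 = -4.19

-4.19 dB


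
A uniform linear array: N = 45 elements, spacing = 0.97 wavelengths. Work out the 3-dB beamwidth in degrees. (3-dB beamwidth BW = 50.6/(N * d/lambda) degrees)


BW = 50.6 / (45 * 0.97) = 50.6 / 43.65 = 1.16

1.16 deg


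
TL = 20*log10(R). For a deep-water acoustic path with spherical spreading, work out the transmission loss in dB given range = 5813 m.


TL = 20*log10(5813) = 75.29

75.29 dB


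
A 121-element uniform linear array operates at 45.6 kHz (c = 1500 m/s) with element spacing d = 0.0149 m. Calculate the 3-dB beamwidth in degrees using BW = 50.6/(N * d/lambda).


0.92 deg


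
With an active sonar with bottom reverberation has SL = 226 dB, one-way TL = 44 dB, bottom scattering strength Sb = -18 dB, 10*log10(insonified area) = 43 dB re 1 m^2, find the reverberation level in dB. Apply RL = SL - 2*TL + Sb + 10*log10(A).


RL = SL - 2*TL + Sb + 10*log10(A) = 226 - 2*44 + (-18) + 43 = 163

163 dB


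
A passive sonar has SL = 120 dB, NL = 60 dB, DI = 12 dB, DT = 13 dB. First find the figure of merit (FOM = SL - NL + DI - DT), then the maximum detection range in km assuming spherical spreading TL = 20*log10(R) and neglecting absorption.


Step 1: FOM = SL - NL + DI - DT = 120 - 60 + 12 - 13 = 59 dB
Step 2: at max range FOM = TL = 20*log10(R), so R = 10^(59/20) = 891.25 m = 0.89 km

0.89 km


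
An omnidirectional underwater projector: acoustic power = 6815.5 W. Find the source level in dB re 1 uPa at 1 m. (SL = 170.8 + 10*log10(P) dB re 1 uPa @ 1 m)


209.13 dB


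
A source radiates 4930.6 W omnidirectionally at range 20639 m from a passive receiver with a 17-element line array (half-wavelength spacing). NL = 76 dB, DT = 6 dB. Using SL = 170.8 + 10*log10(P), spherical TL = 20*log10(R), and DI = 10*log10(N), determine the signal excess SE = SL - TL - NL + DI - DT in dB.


51.74 dB


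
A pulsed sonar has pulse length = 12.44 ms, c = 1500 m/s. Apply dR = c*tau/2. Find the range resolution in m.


dR = c*tau/2 = 1500 * 12.44e-3 / 2 = 9.33

9.33 m


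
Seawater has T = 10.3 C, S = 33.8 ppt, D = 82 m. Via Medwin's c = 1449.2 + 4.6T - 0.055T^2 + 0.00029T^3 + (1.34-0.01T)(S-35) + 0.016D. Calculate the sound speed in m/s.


1490.89 m/s


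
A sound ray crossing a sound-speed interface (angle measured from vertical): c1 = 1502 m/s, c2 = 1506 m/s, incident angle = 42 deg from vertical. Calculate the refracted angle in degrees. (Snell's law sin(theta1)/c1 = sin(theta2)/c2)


42.14 deg


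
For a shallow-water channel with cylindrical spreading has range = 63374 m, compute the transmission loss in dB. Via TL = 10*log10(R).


TL = 10*log10(63374) = 48.02

48.02 dB


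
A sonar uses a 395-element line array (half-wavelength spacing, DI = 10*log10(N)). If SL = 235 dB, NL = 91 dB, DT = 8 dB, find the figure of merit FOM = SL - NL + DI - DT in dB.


161.97 dB


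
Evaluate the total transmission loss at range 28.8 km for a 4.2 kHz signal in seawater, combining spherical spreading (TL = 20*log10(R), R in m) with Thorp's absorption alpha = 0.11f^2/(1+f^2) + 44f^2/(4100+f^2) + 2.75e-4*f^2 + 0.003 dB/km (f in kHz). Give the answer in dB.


Step 1 (Thorp): alpha = 0.11*17.64/(1+17.64) + 44*17.64/(4100+17.64) + 2.75e-4*17.64 + 0.003 = 0.3004 dB/km
Step 2: TL_spread = 20*log10(28800) = 89.19 dB
Step 3: TL_abs = alpha*R = 0.3004 * 28.8 = 8.65 dB
Step 4: TL_total = 89.19 + 8.65 = 97.84

97.84 dB


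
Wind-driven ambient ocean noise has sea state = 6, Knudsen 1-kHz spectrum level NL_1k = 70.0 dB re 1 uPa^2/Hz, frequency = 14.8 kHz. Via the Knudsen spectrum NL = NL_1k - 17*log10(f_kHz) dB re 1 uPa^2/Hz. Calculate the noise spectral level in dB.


NL = NL_1k - 17*log10(f_kHz) = 70.0 - 17*log10(14.8) = 70.0 - (19.89) = 50.11

50.11 dB


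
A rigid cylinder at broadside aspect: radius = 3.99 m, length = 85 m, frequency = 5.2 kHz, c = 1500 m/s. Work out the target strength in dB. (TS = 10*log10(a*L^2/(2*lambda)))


46.99 dB


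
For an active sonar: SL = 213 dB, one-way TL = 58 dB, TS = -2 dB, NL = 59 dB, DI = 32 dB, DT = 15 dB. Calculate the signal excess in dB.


SE = SL - 2*TL + TS - NL + DI - DT = 213 - 2*58 + (-2) - 59 + 32 - 15 = 53

53 dB


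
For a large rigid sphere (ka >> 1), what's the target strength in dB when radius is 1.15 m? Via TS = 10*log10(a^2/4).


-4.81 dB


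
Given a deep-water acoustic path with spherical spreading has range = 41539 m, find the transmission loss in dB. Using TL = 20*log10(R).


92.37 dB


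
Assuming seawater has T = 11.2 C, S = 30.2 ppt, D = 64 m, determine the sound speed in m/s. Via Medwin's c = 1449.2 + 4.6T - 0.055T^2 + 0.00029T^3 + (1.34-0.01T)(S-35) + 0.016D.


c = 1449.2 + 4.6*11.2 - 0.055*11.2^2 + 0.00029*11.2^3 + (1.34 - 0.01*11.2)*(30.2 - 35) + 0.016*64 = 1489.36

1489.36 m/s


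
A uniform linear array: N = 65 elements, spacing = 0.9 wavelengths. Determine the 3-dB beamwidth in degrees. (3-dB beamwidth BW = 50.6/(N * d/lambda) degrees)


0.86 deg


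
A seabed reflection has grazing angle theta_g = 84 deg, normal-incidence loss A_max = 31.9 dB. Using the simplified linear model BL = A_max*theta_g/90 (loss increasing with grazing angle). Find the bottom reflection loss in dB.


BL = A_max * theta_g / 90 = 31.9 * 84 / 90 = 29.77

29.77 dB


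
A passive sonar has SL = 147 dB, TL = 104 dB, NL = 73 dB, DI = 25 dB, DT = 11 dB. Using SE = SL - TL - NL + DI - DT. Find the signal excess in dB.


SE = SL - TL - NL + DI - DT = 147 - 104 - 73 + 25 - 11 = -16

-16 dB


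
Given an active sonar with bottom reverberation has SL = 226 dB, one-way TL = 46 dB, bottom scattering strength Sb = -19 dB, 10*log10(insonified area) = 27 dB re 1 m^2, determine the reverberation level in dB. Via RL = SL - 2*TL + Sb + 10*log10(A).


142 dB


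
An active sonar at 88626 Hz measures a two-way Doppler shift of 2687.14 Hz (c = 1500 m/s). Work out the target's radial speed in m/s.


From fd = 2*f*v/c, v = c*fd/(2*f) = 1500 * 2687.14 / (2*88626) = 22.74

22.74 m/s


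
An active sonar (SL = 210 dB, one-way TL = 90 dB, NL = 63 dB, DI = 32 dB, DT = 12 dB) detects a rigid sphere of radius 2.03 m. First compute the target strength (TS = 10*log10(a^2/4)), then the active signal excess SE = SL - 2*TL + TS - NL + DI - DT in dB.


Step 1: TS = 10*log10(2.03^2/4) = 0.13 dB
Step 2: SE = SL - 2*TL + TS - NL + DI - DT = 210 - 2*90 + (0.13) - 63 + 32 - 12 = -12.87

-12.87 dB


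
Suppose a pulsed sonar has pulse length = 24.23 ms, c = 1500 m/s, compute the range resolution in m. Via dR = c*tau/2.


dR = c*tau/2 = 1500 * 24.23e-3 / 2 = 18.1725

18.1725 m


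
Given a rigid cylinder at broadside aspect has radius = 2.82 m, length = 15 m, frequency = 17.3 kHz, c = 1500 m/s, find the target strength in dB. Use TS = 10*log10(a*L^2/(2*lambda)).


35.63 dB


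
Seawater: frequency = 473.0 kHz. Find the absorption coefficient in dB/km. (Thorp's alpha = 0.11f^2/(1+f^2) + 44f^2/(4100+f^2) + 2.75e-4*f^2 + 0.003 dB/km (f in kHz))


f^2 = 223729.0
alpha = 0.11*223729.0/(1+223729.0) + 44*223729.0/(4100+223729.0) + 2.75e-4*223729.0 + 0.003 = 104.847

104.847 dB/km


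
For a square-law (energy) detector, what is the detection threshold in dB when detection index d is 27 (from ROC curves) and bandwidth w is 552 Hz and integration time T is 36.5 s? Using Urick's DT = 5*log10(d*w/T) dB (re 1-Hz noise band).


13.06 dB


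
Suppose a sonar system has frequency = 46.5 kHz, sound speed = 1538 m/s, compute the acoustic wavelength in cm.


lambda = c/f = 1538 / 46500 = 0.0331 m = 3.31 cm

3.31 cm


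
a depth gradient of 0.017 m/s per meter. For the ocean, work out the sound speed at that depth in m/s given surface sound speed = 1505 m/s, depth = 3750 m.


c = 1505 + 0.017 * 3750 = 1568.75

1568.75 m/s


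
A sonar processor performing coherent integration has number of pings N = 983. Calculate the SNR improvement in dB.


Gain = 10*log10(983) = 29.93

29.93 dB


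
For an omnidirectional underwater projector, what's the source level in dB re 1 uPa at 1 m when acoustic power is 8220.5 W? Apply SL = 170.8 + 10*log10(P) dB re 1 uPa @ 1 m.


209.95 dB


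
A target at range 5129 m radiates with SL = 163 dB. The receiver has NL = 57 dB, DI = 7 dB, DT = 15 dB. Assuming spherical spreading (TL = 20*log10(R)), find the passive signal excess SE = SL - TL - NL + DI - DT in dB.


Step 1: TL = 20*log10(5129) = 74.2 dB
Step 2: SE = 163 - 74.2 - 57 + 7 - 15 = 23.8

23.8 dB


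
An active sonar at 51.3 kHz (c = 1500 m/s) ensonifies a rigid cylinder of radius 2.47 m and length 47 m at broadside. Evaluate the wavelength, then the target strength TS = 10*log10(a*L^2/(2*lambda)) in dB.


Step 1: lambda = c/f = 1500/51300 = 0.02924 m
Step 2: TS = 10*log10(a*L^2/(2*lambda)) = 10*log10(2.47*47^2/(2*0.02924)) = 49.7

49.7 dB


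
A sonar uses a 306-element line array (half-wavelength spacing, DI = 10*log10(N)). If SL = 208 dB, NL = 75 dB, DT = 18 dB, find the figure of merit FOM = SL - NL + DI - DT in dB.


Step 1: DI = 10*log10(306) = 24.86 dB
Step 2: FOM = SL - NL + DI - DT = 208 - 75 + 24.86 - 18 = 139.86

139.86 dB


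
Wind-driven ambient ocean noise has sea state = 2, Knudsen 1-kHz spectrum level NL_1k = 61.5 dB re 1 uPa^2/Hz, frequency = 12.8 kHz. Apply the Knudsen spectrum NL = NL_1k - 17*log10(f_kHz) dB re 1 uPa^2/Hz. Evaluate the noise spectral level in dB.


42.68 dB


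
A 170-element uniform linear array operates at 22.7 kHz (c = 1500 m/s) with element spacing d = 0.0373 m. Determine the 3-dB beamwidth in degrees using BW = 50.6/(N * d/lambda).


Step 1: lambda = 1500/22700 = 0.06608 m
Step 2: d/lambda = 0.0373/0.06608 = 0.5645
Step 3: BW = 50.6/(N * d/lambda) = 50.6/(170 * 0.5645) = 0.53

0.53 deg


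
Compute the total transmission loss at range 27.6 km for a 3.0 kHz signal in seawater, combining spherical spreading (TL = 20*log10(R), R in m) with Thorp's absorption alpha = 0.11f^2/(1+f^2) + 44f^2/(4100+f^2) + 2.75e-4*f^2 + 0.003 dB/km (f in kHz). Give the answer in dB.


94.36 dB


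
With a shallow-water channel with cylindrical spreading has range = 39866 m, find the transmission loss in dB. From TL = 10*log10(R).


TL = 10*log10(39866) = 46.01

46.01 dB


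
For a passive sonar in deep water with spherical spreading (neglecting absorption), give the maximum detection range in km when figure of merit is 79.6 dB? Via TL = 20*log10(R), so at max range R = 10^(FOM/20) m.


At max range FOM = TL, so 20*log10(R) = 79.6
R = 10^(79.6/20) = 9549.93 m = 9.55 km

9.55 km


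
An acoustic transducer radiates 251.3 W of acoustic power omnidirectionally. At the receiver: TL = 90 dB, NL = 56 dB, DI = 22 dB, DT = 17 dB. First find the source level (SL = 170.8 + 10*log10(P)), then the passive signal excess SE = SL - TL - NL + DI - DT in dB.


Step 1: SL = 170.8 + 10*log10(251.3) = 194.8 dB
Step 2: SE = SL - TL - NL + DI - DT = 194.8 - 90 - 56 + 22 - 17 = 53.8

53.8 dB


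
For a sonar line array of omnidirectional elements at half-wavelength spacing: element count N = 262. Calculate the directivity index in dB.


24.18 dB


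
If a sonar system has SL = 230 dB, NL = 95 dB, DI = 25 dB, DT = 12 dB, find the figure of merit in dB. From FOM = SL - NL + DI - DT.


FOM = SL - NL + DI - DT = 230 - 95 + 25 - 12 = 148

148 dB


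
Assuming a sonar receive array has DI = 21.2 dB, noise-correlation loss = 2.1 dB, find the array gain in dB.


AG = DI - L_corr = 21.2 - 2.1 = 19.1

19.1 dB


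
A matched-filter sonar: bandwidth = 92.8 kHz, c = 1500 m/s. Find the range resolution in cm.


dR = c/(2*BW) = 1500 / (2 * 92.8e3) = 0.0081 m = 0.81 cm

0.81 cm


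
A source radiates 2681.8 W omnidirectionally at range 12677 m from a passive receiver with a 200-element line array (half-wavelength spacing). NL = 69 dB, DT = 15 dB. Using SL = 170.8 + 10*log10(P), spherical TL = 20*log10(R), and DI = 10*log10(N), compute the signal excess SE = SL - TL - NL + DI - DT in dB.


62.03 dB


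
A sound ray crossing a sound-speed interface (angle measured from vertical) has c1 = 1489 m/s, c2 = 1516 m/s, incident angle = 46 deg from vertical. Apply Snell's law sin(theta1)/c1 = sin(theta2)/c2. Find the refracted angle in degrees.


sin(theta2) = (c2/c1)*sin(theta1) = (1516/1489)*sin(46 deg) = 0.73238
theta2 = arcsin(0.73238) = 47.09

47.09 deg


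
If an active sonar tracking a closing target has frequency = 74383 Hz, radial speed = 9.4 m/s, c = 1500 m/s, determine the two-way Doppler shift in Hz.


fd = 2*f*v/c = 2 * 74383 * 9.4 / 1500 = 932.27

932.27 Hz


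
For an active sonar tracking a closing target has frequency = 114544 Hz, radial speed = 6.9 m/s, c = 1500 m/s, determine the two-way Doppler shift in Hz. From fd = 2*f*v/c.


fd = 2*f*v/c = 2 * 114544 * 6.9 / 1500 = 1053.8

1053.8 Hz


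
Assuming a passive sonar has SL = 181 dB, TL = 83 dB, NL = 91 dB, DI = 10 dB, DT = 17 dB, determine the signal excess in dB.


0 dB


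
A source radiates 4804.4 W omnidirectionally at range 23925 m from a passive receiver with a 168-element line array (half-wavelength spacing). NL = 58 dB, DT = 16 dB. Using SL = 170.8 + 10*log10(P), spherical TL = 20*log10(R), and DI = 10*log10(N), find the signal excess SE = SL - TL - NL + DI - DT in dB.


Step 1: SL = 170.8 + 10*log10(4804.4) = 207.62 dB
Step 2: TL = 20*log10(23925) = 87.58 dB
Step 3: DI = 10*log10(168) = 22.25 dB
Step 4: SE = SL - TL - NL + DI - DT = 207.62 - 87.58 - 58 + 22.25 - 16 = 68.29

68.29 dB


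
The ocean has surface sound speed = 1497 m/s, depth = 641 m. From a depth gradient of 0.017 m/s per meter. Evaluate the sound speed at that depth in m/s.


c = 1497 + 0.017 * 641 = 1507.897

1507.897 m/s


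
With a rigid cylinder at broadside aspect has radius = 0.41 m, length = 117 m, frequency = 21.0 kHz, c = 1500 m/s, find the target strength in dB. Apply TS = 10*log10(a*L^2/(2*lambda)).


lambda = 1500/21000 = 0.07143 m
TS = 10*log10(0.41*117^2/(2*0.07143)) = 45.94

45.94 dB


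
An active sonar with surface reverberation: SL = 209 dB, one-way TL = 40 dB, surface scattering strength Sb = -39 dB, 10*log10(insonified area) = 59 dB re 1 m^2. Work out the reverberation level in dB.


RL = SL - 2*TL + Sb + 10*log10(A) = 209 - 2*40 + (-39) + 59 = 149

149 dB


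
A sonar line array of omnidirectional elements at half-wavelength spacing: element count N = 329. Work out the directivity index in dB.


DI = 10*log10(329) = 25.17

25.17 dB


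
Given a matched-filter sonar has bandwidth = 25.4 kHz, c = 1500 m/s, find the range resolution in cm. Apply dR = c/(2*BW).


dR = c/(2*BW) = 1500 / (2 * 25.4e3) = 0.0295 m = 2.95 cm

2.95 cm


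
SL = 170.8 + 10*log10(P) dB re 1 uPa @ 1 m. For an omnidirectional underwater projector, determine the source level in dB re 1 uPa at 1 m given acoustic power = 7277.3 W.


SL = 170.8 + 10*log10(7277.3) = 170.8 + 38.62 = 209.42

209.42 dB


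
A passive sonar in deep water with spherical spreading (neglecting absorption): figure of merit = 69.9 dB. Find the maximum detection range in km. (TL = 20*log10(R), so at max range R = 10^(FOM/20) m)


At max range FOM = TL, so 20*log10(R) = 69.9
R = 10^(69.9/20) = 3126.08 m = 3.13 km

3.13 km


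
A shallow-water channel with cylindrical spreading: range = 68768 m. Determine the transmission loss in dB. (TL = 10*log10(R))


TL = 10*log10(68768) = 48.37

48.37 dB


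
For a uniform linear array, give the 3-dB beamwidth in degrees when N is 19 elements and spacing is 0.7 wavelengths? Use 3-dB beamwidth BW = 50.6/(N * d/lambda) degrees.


BW = 50.6 / (19 * 0.7) = 50.6 / 13.3 = 3.8

3.8 deg


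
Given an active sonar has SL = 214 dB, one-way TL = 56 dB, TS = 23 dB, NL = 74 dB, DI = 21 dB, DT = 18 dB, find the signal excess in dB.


SE = SL - 2*TL + TS - NL + DI - DT = 214 - 2*56 + (23) - 74 + 21 - 18 = 54

54 dB


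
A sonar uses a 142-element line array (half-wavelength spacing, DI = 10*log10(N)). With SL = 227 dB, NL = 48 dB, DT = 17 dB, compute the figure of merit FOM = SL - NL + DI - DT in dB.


Step 1: DI = 10*log10(142) = 21.52 dB
Step 2: FOM = SL - NL + DI - DT = 227 - 48 + 21.52 - 17 = 183.52

183.52 dB


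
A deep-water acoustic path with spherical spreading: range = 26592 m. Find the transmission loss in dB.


88.5 dB


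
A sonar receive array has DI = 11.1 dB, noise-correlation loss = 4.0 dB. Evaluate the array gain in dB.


AG = DI - L_corr = 11.1 - 4.0 = 7.1

7.1 dB


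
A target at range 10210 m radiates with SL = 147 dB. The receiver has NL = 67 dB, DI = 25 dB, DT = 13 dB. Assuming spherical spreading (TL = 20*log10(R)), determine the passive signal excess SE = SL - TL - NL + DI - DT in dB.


Step 1: TL = 20*log10(10210) = 80.18 dB
Step 2: SE = 147 - 80.18 - 67 + 25 - 13 = 11.82

11.82 dB


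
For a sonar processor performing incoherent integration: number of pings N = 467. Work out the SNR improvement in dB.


Gain = 5*log10(467) = 13.35

13.35 dB


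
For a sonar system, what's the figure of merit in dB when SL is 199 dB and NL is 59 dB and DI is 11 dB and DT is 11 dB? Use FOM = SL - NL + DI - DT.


FOM = SL - NL + DI - DT = 199 - 59 + 11 - 11 = 140

140 dB


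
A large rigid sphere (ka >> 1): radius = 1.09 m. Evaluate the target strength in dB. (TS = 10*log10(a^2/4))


TS = 10*log10(1.09^2 / 4) = 10*log10(0.297025) = -5.27

-5.27 dB


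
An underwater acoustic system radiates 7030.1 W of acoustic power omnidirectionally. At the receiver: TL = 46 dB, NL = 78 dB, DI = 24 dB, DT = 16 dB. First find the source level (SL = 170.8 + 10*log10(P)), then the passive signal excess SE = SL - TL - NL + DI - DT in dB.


Step 1: SL = 170.8 + 10*log10(7030.1) = 209.27 dB
Step 2: SE = SL - TL - NL + DI - DT = 209.27 - 46 - 78 + 24 - 16 = 93.27

93.27 dB


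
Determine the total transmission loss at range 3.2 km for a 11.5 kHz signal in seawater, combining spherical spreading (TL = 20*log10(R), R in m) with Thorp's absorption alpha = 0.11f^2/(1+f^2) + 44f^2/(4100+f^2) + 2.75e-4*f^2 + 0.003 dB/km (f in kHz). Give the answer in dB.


Step 1 (Thorp): alpha = 0.11*132.25/(1+132.25) + 44*132.25/(4100+132.25) + 2.75e-4*132.25 + 0.003 = 1.5235 dB/km
Step 2: TL_spread = 20*log10(3200) = 70.1 dB
Step 3: TL_abs = alpha*R = 1.5235 * 3.2 = 4.88 dB
Step 4: TL_total = 70.1 + 4.88 = 74.98

74.98 dB


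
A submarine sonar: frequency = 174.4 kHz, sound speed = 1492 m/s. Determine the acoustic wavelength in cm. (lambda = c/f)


lambda = c/f = 1492 / 174400 = 0.0086 m = 0.86 cm

0.86 cm


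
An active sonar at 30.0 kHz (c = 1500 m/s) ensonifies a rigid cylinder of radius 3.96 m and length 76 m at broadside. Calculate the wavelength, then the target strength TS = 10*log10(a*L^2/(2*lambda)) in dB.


Step 1: lambda = c/f = 1500/30000 = 0.05 m
Step 2: TS = 10*log10(a*L^2/(2*lambda)) = 10*log10(3.96*76^2/(2*0.05)) = 53.59

53.59 dB


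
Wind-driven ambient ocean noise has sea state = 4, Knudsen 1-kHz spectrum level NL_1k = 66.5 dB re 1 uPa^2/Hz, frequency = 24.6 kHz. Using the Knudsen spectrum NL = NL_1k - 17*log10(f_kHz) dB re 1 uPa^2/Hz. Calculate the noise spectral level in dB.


NL = NL_1k - 17*log10(f_kHz) = 66.5 - 17*log10(24.6) = 66.5 - (23.65) = 42.85

42.85 dB


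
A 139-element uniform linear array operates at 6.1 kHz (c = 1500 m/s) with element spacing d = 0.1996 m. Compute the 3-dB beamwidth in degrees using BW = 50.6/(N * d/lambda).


Step 1: lambda = 1500/6100 = 0.2459 m
Step 2: d/lambda = 0.1996/0.2459 = 0.8117
Step 3: BW = 50.6/(N * d/lambda) = 50.6/(139 * 0.8117) = 0.45

0.45 deg


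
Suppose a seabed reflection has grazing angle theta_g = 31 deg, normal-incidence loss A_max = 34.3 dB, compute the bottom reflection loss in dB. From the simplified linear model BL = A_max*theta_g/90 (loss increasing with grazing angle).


BL = A_max * theta_g / 90 = 34.3 * 31 / 90 = 11.81

11.81 dB


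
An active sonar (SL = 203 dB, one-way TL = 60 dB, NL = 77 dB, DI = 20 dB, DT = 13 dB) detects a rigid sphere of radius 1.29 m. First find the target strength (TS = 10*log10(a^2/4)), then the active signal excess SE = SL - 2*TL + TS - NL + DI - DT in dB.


Step 1: TS = 10*log10(1.29^2/4) = -3.81 dB
Step 2: SE = SL - 2*TL + TS - NL + DI - DT = 203 - 2*60 + (-3.81) - 77 + 20 - 13 = 9.19

9.19 dB


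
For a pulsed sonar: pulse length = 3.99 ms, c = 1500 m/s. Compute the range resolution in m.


2.9925 m


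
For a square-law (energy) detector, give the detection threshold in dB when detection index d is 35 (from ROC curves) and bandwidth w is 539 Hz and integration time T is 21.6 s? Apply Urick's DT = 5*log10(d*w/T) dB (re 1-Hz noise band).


14.71 dB


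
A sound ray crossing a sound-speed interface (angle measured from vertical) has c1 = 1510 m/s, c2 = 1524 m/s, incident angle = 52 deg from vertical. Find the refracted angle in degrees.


52.69 deg


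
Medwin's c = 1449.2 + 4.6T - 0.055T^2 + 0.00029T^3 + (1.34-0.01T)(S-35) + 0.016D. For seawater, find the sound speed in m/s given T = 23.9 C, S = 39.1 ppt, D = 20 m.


1536.52 m/s


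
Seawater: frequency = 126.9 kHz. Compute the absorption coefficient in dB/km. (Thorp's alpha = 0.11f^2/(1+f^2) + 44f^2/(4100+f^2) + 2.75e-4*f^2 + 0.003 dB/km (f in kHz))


39.612 dB/km


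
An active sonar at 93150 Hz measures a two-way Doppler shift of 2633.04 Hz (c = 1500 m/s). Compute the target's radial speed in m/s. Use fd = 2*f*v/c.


21.2 m/s


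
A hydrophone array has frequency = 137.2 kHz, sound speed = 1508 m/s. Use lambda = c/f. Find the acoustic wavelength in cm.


1.1 cm


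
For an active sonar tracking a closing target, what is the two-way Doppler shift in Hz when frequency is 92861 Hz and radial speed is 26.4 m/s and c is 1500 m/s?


fd = 2*f*v/c = 2 * 92861 * 26.4 / 1500 = 3268.71

3268.71 Hz


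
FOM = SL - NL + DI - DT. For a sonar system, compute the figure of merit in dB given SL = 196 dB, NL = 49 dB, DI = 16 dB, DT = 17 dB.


FOM = SL - NL + DI - DT = 196 - 49 + 16 - 17 = 146

146 dB


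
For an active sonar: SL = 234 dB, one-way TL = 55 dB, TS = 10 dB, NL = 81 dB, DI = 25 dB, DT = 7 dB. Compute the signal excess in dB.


SE = SL - 2*TL + TS - NL + DI - DT = 234 - 2*55 + (10) - 81 + 25 - 7 = 71

71 dB


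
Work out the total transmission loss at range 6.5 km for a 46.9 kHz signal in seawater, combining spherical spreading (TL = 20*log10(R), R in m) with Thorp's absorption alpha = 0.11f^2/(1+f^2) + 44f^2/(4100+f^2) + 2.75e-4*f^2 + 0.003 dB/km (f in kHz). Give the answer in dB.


180.79 dB


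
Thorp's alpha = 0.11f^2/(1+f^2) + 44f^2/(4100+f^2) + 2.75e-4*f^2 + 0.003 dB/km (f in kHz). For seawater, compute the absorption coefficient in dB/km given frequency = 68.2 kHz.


24.778 dB/km


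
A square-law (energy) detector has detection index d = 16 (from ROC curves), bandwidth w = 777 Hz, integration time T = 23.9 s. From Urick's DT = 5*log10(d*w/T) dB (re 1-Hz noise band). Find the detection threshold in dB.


13.58 dB


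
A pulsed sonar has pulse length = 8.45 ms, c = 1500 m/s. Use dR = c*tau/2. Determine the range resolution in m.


6.3375 m


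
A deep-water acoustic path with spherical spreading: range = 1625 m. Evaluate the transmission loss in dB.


64.22 dB


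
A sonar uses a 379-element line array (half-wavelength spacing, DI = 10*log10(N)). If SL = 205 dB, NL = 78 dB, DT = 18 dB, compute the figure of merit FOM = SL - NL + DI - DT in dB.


134.79 dB


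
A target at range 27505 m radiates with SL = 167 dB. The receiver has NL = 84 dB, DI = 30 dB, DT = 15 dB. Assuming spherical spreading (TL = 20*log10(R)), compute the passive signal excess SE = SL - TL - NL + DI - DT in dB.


Step 1: TL = 20*log10(27505) = 88.79 dB
Step 2: SE = 167 - 88.79 - 84 + 30 - 15 = 9.21

9.21 dB


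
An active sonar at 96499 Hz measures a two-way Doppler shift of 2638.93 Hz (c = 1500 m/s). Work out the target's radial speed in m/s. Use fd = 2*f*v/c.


From fd = 2*f*v/c, v = c*fd/(2*f) = 1500 * 2638.93 / (2*96499) = 20.51

20.51 m/s


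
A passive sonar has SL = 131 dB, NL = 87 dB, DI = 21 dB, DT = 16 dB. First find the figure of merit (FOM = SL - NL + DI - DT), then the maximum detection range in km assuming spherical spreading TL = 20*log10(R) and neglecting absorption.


Step 1: FOM = SL - NL + DI - DT = 131 - 87 + 21 - 16 = 49 dB
Step 2: at max range FOM = TL = 20*log10(R), so R = 10^(49/20) = 281.84 m = 0.28 km

0.28 km


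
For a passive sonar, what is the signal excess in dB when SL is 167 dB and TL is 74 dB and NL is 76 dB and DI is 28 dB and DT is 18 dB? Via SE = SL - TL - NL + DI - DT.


27 dB


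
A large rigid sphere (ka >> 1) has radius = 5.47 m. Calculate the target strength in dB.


TS = 10*log10(5.47^2 / 4) = 10*log10(7.480225) = 8.74

8.74 dB


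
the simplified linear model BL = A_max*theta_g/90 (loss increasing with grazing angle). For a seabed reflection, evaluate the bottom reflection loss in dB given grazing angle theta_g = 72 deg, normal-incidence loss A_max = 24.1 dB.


19.28 dB


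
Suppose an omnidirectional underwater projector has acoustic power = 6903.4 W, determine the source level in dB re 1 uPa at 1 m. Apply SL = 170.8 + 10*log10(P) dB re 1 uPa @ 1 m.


SL = 170.8 + 10*log10(6903.4) = 170.8 + 38.39 = 209.19

209.19 dB


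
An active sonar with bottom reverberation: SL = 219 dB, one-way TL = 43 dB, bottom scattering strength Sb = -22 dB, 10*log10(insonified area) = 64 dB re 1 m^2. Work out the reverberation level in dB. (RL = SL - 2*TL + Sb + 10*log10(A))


175 dB


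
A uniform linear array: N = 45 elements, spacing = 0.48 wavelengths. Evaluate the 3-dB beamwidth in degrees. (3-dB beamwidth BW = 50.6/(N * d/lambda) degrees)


BW = 50.6 / (45 * 0.48) = 50.6 / 21.6 = 2.34

2.34 deg


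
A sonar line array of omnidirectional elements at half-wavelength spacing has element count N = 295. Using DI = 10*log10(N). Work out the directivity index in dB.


DI = 10*log10(295) = 24.7

24.7 dB


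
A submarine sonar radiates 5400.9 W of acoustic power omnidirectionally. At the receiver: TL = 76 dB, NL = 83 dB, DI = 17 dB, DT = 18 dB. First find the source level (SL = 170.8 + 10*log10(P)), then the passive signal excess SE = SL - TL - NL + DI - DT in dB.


Step 1: SL = 170.8 + 10*log10(5400.9) = 208.12 dB
Step 2: SE = SL - TL - NL + DI - DT = 208.12 - 76 - 83 + 17 - 18 = 48.12

48.12 dB


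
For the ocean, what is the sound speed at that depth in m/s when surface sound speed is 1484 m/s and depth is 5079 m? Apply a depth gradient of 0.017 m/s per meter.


1570.343 m/s


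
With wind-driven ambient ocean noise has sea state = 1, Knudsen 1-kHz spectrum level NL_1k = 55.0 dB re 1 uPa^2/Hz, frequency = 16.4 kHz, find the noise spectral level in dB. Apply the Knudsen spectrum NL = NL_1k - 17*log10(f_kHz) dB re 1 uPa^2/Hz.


34.35 dB


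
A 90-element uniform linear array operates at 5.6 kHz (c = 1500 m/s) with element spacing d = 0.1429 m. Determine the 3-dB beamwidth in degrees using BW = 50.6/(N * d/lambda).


Step 1: lambda = 1500/5600 = 0.26786 m
Step 2: d/lambda = 0.1429/0.26786 = 0.5335
Step 3: BW = 50.6/(N * d/lambda) = 50.6/(90 * 0.5335) = 1.05

1.05 deg


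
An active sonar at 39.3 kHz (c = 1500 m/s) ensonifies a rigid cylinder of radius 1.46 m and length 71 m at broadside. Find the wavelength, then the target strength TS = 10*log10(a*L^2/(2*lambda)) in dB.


Step 1: lambda = c/f = 1500/39300 = 0.03817 m
Step 2: TS = 10*log10(a*L^2/(2*lambda)) = 10*log10(1.46*71^2/(2*0.03817)) = 49.84

49.84 dB


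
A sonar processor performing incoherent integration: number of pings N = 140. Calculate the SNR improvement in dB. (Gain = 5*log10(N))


10.73 dB


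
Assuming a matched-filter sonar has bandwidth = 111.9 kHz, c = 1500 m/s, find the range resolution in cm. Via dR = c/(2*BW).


dR = c/(2*BW) = 1500 / (2 * 111.9e3) = 0.0067 m = 0.67 cm

0.67 cm


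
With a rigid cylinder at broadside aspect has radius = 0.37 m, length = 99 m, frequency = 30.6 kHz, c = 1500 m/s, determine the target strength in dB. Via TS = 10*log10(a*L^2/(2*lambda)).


lambda = 1500/30600 = 0.04902 m
TS = 10*log10(0.37*99^2/(2*0.04902)) = 45.68

45.68 dB


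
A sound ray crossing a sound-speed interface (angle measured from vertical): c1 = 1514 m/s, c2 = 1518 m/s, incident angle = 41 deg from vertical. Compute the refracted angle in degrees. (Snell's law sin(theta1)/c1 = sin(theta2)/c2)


41.13 deg


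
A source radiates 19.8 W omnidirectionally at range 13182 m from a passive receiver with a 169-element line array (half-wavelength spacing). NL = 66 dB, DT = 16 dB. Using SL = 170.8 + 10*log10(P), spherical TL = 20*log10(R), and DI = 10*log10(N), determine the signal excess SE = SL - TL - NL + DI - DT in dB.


Step 1: SL = 170.8 + 10*log10(19.8) = 183.77 dB
Step 2: TL = 20*log10(13182) = 82.4 dB
Step 3: DI = 10*log10(169) = 22.28 dB
Step 4: SE = SL - TL - NL + DI - DT = 183.77 - 82.4 - 66 + 22.28 - 16 = 41.65

41.65 dB


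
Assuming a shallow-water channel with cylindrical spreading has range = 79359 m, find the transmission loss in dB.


TL = 10*log10(79359) = 49.0

49.0 dB


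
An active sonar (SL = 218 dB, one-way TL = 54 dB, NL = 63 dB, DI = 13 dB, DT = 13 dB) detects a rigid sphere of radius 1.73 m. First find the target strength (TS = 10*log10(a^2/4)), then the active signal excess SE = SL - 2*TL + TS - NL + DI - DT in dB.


Step 1: TS = 10*log10(1.73^2/4) = -1.26 dB
Step 2: SE = SL - 2*TL + TS - NL + DI - DT = 218 - 2*54 + (-1.26) - 63 + 13 - 13 = 45.74

45.74 dB


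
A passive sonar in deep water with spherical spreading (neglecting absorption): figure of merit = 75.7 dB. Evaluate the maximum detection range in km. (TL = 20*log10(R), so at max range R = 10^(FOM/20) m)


At max range FOM = TL, so 20*log10(R) = 75.7
R = 10^(75.7/20) = 6095.37 m = 6.1 km

6.1 km


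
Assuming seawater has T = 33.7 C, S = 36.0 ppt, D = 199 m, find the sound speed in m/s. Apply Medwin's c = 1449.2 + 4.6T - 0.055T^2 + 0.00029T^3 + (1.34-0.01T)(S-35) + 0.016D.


1557.04 m/s


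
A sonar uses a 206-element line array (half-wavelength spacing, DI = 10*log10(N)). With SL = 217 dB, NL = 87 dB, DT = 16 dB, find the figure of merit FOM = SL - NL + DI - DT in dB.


Step 1: DI = 10*log10(206) = 23.14 dB
Step 2: FOM = SL - NL + DI - DT = 217 - 87 + 23.14 - 16 = 137.14

137.14 dB


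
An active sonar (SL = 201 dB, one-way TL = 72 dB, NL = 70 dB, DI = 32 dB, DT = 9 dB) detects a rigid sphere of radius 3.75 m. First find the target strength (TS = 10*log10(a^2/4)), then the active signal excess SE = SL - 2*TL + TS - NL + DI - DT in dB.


Step 1: TS = 10*log10(3.75^2/4) = 5.46 dB
Step 2: SE = SL - 2*TL + TS - NL + DI - DT = 201 - 2*72 + (5.46) - 70 + 32 - 9 = 15.46

15.46 dB
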